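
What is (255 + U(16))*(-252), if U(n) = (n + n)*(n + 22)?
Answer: -370692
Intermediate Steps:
U(n) = 2*n*(22 + n) (U(n) = (2*n)*(22 + n) = 2*n*(22 + n))
(255 + U(16))*(-252) = (255 + 2*16*(22 + 16))*(-252) = (255 + 2*16*38)*(-252) = (255 + 1216)*(-252) = 1471*(-252) = -370692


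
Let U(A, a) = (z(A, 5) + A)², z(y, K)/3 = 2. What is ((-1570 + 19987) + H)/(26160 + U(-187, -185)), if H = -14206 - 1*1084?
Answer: 3127/58921 ≈ 0.053071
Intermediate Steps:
H = -15290 (H = -14206 - 1084 = -15290)
z(y, K) = 6 (z(y, K) = 3*2 = 6)
U(A, a) = (6 + A)²
((-1570 + 19987) + H)/(26160 + U(-187, -185)) = ((-1570 + 19987) - 15290)/(26160 + (6 - 187)²) = (18417 - 15290)/(26160 + (-181)²) = 3127/(26160 + 32761) = 3127/58921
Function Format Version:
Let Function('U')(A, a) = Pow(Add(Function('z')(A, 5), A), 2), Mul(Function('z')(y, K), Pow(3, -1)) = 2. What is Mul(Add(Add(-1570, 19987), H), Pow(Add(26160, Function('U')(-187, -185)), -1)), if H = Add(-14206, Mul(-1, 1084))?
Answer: Rational(3127, 58921) ≈ 0.053071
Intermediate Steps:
H = -15290 (H = Add(-14206, -1084) = -15290)
Function('z')(y, K) = 6 (Function('z')(y, K) = Mul(3, 2) = 6)
Function('U')(A, a) = Pow(Add(6, A), 2)
Mul(Add(Add(-1570, 19987), H), Pow(Add(26160, Function('U')(-187, -185)), -1)) = Mul(Add(Add(-1570, 19987), -15290), Pow(Add(26160, Pow(Add(6, -187), 2)), -1)) = Mul(Add(18417, -15290), Pow(Add(26160, Pow(-181, 2)), -1)) = Mul(3127, Pow(Add(26160, 32761), -1)) = Mul(3127, Pow(58921, -1)) = Mul(3127, Rational(1, 58921)) = Rational(3127, 58921)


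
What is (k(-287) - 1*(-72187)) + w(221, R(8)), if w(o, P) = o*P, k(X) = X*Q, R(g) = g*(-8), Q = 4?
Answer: 56895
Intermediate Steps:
R(g) = -8*g
k(X) = 4*X (k(X) = X*4 = 4*X)
w(o, P) = P*o
(k(-287) - 1*(-72187)) + w(221, R(8)) = (4*(-287) - 1*(-72187)) - 8*8*221 = (-1148 + 72187) - 64*221 = 71039 - 14144 = 56895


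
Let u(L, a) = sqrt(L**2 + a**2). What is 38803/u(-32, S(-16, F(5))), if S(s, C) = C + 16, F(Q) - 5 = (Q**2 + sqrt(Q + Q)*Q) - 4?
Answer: 38803*sqrt(14)/(14*sqrt(217 + 30*sqrt(10))) ≈ 587.24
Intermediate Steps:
F(Q) = 1 + Q**2 + sqrt(2)*Q**(3/2) (F(Q) = 5 + ((Q**2 + sqrt(Q + Q)*Q) - 4) = 5 + ((Q**2 + sqrt(2*Q)*Q) - 4) = 5 + ((Q**2 + (sqrt(2)*sqrt(Q))*Q) - 4) = 5 + ((Q**2 + sqrt(2)*Q**(3/2)) - 4) = 5 + (-4 + Q**2 + sqrt(2)*Q**(3/2)) = 1 + Q**2 + sqrt(2)*Q**(3/2))
S(s, C) = 16 + C
38803/u(-32, S(-16, F(5))) = 38803/(sqrt((-32)**2 + (16 + (1 + 5**2 + sqrt(2)*5**(3/2)))**2)) = 38803/(sqrt(1024 + (16 + (1 + 25 + sqrt(2)*(5*sqrt(5))))**2)) = 38803/(sqrt(1024 + (16 + (1 + 25 + 5*sqrt(10)))**2)) = 38803/(sqrt(1024 + (16 + (26 + 5*sqrt(10)))**2)) = 38803/(sqrt(1024 + (42 + 5*sqrt(10))**2)) = 38803/sqrt(1024 + (42 + 5*sqrt(10))**2)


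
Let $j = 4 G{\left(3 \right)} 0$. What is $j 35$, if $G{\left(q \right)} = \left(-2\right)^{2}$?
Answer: $0$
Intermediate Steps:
$G{\left(q \right)} = 4$
$j = 0$ ($j = 4 \cdot 4 \cdot 0 = 16 \cdot 0 = 0$)
$j 35 = 0 \cdot 35 = 0$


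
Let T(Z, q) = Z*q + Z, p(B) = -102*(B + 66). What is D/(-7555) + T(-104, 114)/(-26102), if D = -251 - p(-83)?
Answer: 14217027/19720061 ≈ 0.72094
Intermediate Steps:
p(B) = -6732 - 102*B (p(B) = -102*(66 + B) = -6732 - 102*B)
T(Z, q) = Z + Z*q
D = -1985 (D = -251 - (-6732 - 102*(-83)) = -251 - (-6732 + 8466) = -251 - 1*1734 = -251 - 1734 = -1985)
D/(-7555) + T(-104, 114)/(-26102) = -1985/(-7555) - 104*(1 + 114)/(-26102) = -1985*(-1/7555) - 104*115*(-1/26102) = 397/1511 - 11960*(-1/26102) = 397/1511 + 5980/13051 = 14217027/19720061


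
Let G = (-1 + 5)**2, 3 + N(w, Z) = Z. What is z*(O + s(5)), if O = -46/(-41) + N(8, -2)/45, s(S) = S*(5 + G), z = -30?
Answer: -391180/123 ≈ -3180.3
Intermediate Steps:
N(w, Z) = -3 + Z
G = 16 (G = 4**2 = 16)
s(S) = 21*S (s(S) = S*(5 + 16) = S*21 = 21*S)
O = 373/369 (O = -46/(-41) + (-3 - 2)/45 = -46*(-1/41) - 5*1/45 = 46/41 - 1/9 = 373/369 ≈ 1.0108)
z*(O + s(5)) = -30*(373/369 + 21*5) = -30*(373/369 + 105) = -30*39118/369 = -391180/123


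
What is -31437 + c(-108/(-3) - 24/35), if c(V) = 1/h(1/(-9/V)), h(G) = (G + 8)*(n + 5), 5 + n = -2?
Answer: -26910177/856 ≈ -31437.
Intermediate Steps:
n = -7 (n = -5 - 2 = -7)
h(G) = -16 - 2*G (h(G) = (G + 8)*(-7 + 5) = (8 + G)*(-2) = -16 - 2*G)
c(V) = 1/(-16 + 2*V/9) (c(V) = 1/(-16 - 2*(-V/9)) = 1/(-16 - (-2)*V/9) = 1/(-16 + 2*V/9))
-31437 + c(-108/(-3) - 24/35) = -31437 + 9/(2*(-72 + (-108/(-3) - 24/35))) = -31437 + 9/(2*(-72 + (-108*(-1/3) - 24*1/35))) = -31437 + 9/(2*(-72 + (36 - 24/35))) = -31437 + 9/(2*(-72 + 1236/35)) = -31437 + 9/(2*(-1284/35)) = -31437 + (9/2)*(-35/1284) = -31437 - 105/856 = -26910177/856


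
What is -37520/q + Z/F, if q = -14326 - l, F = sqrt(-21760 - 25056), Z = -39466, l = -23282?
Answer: -9380/2239 + 2819*I*sqrt(2926)/836 ≈ -4.1894 + 182.4*I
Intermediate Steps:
F = 4*I*sqrt(2926) (F = sqrt(-46816) = 4*I*sqrt(2926) ≈ 216.37*I)
q = 8956 (q = -14326 - 1*(-23282) = -14326 + 23282 = 8956)
-37520/q + Z/F = -37520/8956 - 39466*(-I*sqrt(2926)/11704) = -37520*1/8956 - (-2819)*I*sqrt(2926)/836 = -9380/2239 + 2819*I*sqrt(2926)/836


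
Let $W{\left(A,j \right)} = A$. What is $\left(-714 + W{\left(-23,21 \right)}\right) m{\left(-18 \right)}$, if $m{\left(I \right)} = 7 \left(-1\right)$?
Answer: $5159$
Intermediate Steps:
$m{\left(I \right)} = -7$
$\left(-714 + W{\left(-23,21 \right)}\right) m{\left(-18 \right)} = \left(-714 - 23\right) \left(-7\right) = \left(-737\right) \left(-7\right) = 5159$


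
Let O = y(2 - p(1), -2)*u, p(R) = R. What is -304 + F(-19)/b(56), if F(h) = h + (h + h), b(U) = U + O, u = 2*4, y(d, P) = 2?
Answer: -7315/24 ≈ -304.79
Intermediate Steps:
u = 8
O = 16 (O = 2*8 = 16)
b(U) = 16 + U (b(U) = U + 16 = 16 + U)
F(h) = 3*h (F(h) = h + 2*h = 3*h)
-304 + F(-19)/b(56) = -304 + (3*(-19))/(16 + 56) = -304 - 57/72 = -304 - 57*1/72 = -304 - 19/24 = -7315/24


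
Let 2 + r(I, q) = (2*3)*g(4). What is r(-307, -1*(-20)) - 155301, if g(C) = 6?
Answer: -155267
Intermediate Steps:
r(I, q) = 34 (r(I, q) = -2 + (2*3)*6 = -2 + 6*6 = -2 + 36 = 34)
r(-307, -1*(-20)) - 155301 = 34 - 155301 = -155267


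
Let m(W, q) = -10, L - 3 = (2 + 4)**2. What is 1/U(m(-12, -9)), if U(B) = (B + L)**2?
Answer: 1/841 ≈ 0.0011891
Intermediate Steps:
L = 39 (L = 3 + (2 + 4)**2 = 3 + 6**2 = 3 + 36 = 39)
U(B) = (39 + B)**2 (U(B) = (B + 39)**2 = (39 + B)**2)
1/U(m(-12, -9)) = 1/((39 - 10)**2) = 1/(29**2) = 1/841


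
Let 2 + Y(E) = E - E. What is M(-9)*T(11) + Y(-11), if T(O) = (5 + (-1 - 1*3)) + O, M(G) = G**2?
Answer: 970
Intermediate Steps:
T(O) = 1 + O (T(O) = (5 + (-1 - 3)) + O = (5 - 4) + O = 1 + O)
Y(E) = -2 (Y(E) = -2 + (E - E) = -2 + 0 = -2)
M(-9)*T(11) + Y(-11) = (-9)**2*(1 + 11) - 2 = 81*12 - 2 = 972 - 2 = 970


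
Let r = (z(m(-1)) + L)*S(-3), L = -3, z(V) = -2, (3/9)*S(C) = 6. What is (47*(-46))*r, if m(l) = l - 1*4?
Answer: 194580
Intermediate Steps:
m(l) = -4 + l (m(l) = l - 4 = -4 + l)
S(C) = 18 (S(C) = 3*6 = 18)
r = -90 (r = (-2 - 3)*18 = -5*18 = -90)
(47*(-46))*r = (47*(-46))*(-90) = -2162*(-90) = 194580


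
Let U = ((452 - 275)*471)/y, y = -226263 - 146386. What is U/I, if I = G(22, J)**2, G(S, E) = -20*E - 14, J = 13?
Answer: -83367/27976996324 ≈ -2.9798e-6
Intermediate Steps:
G(S, E) = -14 - 20*E
y = -372649
I = 75076 (I = (-14 - 20*13)**2 = (-14 - 260)**2 = (-274)**2 = 75076)
U = -83367/372649 (U = ((452 - 275)*471)/(-372649) = (177*471)*(-1/372649) = 83367*(-1/372649) = -83367/372649 ≈ -0.22371)
U/I = -83367/372649/75076 = -83367/372649*1/75076 = -83367/27976996324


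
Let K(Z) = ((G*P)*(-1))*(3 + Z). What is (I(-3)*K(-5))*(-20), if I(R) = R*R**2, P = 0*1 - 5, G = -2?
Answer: 10800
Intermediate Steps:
P = -5 (P = 0 - 5 = -5)
K(Z) = -30 - 10*Z (K(Z) = (-2*(-5)*(-1))*(3 + Z) = (10*(-1))*(3 + Z) = -10*(3 + Z) = -30 - 10*Z)
I(R) = R**3
(I(-3)*K(-5))*(-20) = ((-3)**3*(-30 - 10*(-5)))*(-20) = -27*(-30 + 50)*(-20) = -27*20*(-20) = -540*(-20) = 10800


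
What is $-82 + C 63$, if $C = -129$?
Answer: $-8209$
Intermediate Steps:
$-82 + C 63 = -82 - 8127 = -8209$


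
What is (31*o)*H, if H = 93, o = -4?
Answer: -11532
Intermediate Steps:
(31*o)*H = (31*(-4))*93 = -124*93 = -11532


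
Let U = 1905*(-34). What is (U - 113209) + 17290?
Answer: -160689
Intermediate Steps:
U = -64770
(U - 113209) + 17290 = (-64770 - 113209) + 17290 = -177979 + 17290 = -160689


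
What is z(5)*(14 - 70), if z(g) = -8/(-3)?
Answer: -448/3 ≈ -149.33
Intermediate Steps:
z(g) = 8/3 (z(g) = -8*(-1/3) = 8/3)
z(5)*(14 - 70) = 8*(14 - 70)/3 = (8/3)*(-56) = -448/3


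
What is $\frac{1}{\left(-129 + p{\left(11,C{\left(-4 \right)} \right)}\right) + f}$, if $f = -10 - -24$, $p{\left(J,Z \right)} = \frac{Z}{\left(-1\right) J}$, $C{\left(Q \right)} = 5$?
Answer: $- \frac{11}{1270} \approx -0.0086614$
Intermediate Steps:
$p{\left(J,Z \right)} = - \frac{Z}{J}$ ($p{\left(J,Z \right)} = Z \left(- \frac{1}{J}\right) = - \frac{Z}{J}$)
$f = 14$ ($f = -10 + 24 = 14$)
$\frac{1}{\left(-129 + p{\left(11,C{\left(-4 \right)} \right)}\right) + f} = \frac{1}{\left(-129 - \frac{5}{11}\right) + 14} = \frac{1}{- \frac{1424}{11} + 14} = \frac{1}{- \frac{1270}{11}} = - \frac{11}{1270}$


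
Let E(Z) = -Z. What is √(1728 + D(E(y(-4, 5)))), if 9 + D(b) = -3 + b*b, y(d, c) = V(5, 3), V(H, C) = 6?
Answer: 2*√438 ≈ 41.857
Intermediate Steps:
y(d, c) = 6
D(b) = -12 + b² (D(b) = -9 + (-3 + b*b) = -9 + (-3 + b²) = -12 + b²)
√(1728 + D(E(y(-4, 5)))) = √(1728 + (-12 + (-1*6)²)) = √(1728 + (-12 + (-6)²)) = √(1728 + (-12 + 36)) = √(1728 + 24) = √1752 = 2*√438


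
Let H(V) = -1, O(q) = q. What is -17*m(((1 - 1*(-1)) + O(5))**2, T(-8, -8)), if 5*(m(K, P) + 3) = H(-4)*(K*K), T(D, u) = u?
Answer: 41072/5 ≈ 8214.4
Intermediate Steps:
m(K, P) = -3 - K**2/5 (m(K, P) = -3 + (-K*K)/5 = -3 + (-K**2)/5 = -3 - K**2/5)
-17*m(((1 - 1*(-1)) + O(5))**2, T(-8, -8)) = -17*(-3 - ((1 - 1*(-1)) + 5)**4/5) = -17*(-3 - ((1 + 1) + 5)**4/5) = -17*(-3 - (2 + 5)**4/5) = -17*(-3 - (7**2)**2/5) = -17*(-3 - 1/5*49**2) = -17*(-3 - 1/5*2401) = -17*(-3 - 2401/5) = -17*(-2416/5) = 41072/5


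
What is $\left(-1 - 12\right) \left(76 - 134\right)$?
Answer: $754$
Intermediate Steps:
$\left(-1 - 12\right) \left(76 - 134\right) = \left(-1 - 12\right) \left(-58\right) = \left(-13\right) \left(-58\right) = 754$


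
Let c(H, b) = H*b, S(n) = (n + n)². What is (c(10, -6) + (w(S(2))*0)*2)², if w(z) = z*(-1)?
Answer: 3600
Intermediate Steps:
S(n) = 4*n² (S(n) = (2*n)² = 4*n²)
w(z) = -z
(c(10, -6) + (w(S(2))*0)*2)² = (10*(-6) + (-4*2²*0)*2)² = (-60 + (-4*4*0)*2)² = (-60 + (-1*16*0)*2)² = (-60 - 16*0*2)² = (-60 + 0*2)² = (-60 + 0)² = (-60)² = 3600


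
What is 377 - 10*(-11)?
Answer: 487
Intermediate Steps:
377 - 10*(-11) = 377 - 1*(-110) = 377 + 110 = 487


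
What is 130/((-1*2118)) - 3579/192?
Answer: -1267547/67776 ≈ -18.702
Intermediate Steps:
130/((-1*2118)) - 3579/192 = 130/(-2118) - 3579*1/192 = 130*(-1/2118) - 1193/64 = -65/1059 - 1193/64 = -1267547/67776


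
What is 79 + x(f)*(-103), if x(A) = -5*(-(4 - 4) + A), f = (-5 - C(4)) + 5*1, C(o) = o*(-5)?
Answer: 10379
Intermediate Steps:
C(o) = -5*o
f = 20 (f = (-5 - (-5)*4) + 5*1 = (-5 - 1*(-20)) + 5 = (-5 + 20) + 5 = 15 + 5 = 20)
x(A) = -5*A (x(A) = -5*(-1*0 + A) = -5*(0 + A) = -5*A)
79 + x(f)*(-103) = 79 - 5*20*(-103) = 79 - 100*(-103) = 79 + 10300 = 10379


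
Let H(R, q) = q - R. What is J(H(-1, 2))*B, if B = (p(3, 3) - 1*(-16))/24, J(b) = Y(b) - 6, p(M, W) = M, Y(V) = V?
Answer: -19/8 ≈ -2.3750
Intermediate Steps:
J(b) = -6 + b (J(b) = b - 6 = -6 + b)
B = 19/24 (B = (3 - 1*(-16))/24 = (3 + 16)*(1/24) = 19*(1/24) = 19/24 ≈ 0.79167)
J(H(-1, 2))*B = (-6 + (2 - 1*(-1)))*(19/24) = (-6 + (2 + 1))*(19/24) = (-6 + 3)*(19/24) = -3*19/24 = -19/8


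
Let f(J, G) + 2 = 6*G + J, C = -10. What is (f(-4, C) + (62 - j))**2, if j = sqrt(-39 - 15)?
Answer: -38 + 24*I*sqrt(6) ≈ -38.0 + 58.788*I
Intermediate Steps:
j = 3*I*sqrt(6) (j = sqrt(-54) = 3*I*sqrt(6) ≈ 7.3485*I)
f(J, G) = -2 + J + 6*G (f(J, G) = -2 + (6*G + J) = -2 + (J + 6*G) = -2 + J + 6*G)
(f(-4, C) + (62 - j))**2 = ((-2 - 4 + 6*(-10)) + (62 - 3*I*sqrt(6)))**2 = ((-2 - 4 - 60) + (62 - 3*I*sqrt(6)))**2 = (-66 + (62 - 3*I*sqrt(6)))**2 = (-4 - 3*I*sqrt(6))**2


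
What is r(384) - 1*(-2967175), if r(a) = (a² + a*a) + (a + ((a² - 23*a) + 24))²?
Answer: 19333159111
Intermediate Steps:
r(a) = (24 + a² - 22*a)² + 2*a² (r(a) = (a² + a²) + (a + (24 + a² - 23*a))² = 2*a² + (24 + a² - 22*a)² = (24 + a² - 22*a)² + 2*a²)
r(384) - 1*(-2967175) = ((24 + 384² - 22*384)² + 2*384²) - 1*(-2967175) = ((24 + 147456 - 8448)² + 2*147456) + 2967175 = (139032² + 294912) + 2967175 = (19329897024 + 294912) + 2967175 = 19330191936 + 2967175 = 19333159111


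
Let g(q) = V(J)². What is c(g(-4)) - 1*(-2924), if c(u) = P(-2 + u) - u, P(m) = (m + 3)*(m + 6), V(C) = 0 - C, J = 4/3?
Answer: 238000/81 ≈ 2938.3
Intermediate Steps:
J = 4/3 (J = 4*(⅓) = 4/3 ≈ 1.3333)
V(C) = -C
g(q) = 16/9 (g(q) = (-1*4/3)² = (-4/3)² = 16/9)
P(m) = (3 + m)*(6 + m)
c(u) = (-2 + u)² + 8*u (c(u) = (18 + (-2 + u)² + 9*(-2 + u)) - u = (18 + (-2 + u)² + (-18 + 9*u)) - u = ((-2 + u)² + 9*u) - u = (-2 + u)² + 8*u)
c(g(-4)) - 1*(-2924) = ((-2 + 16/9)² + 8*(16/9)) - 1*(-2924) = ((-2/9)² + 128/9) + 2924 = (4/81 + 128/9) + 2924 = 1156/81 + 2924 = 238000/81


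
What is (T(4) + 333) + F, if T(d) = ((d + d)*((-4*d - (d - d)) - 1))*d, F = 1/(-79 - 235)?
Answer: -66255/314 ≈ -211.00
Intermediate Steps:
F = -1/314 (F = 1/(-314) = -1/314 ≈ -0.0031847)
T(d) = 2*d²*(-1 - 4*d) (T(d) = ((2*d)*((-4*d - 1*0) - 1))*d = ((2*d)*((-4*d + 0) - 1))*d = ((2*d)*(-4*d - 1))*d = ((2*d)*(-1 - 4*d))*d = (2*d*(-1 - 4*d))*d = 2*d²*(-1 - 4*d))
(T(4) + 333) + F = (4²*(-2 - 8*4) + 333) - 1/314 = (16*(-2 - 32) + 333) - 1/314 = (16*(-34) + 333) - 1/314 = (-544 + 333) - 1/314 = -211 - 1/314 = -66255/314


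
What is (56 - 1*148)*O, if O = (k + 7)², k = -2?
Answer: -2300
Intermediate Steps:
O = 25 (O = (-2 + 7)² = 5² = 25)
(56 - 1*148)*O = (56 - 1*148)*25 = (56 - 148)*25 = -92*25 = -2300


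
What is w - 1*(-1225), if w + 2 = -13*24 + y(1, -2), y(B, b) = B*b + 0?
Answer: 909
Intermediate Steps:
y(B, b) = B*b
w = -316 (w = -2 + (-13*24 + 1*(-2)) = -2 + (-312 - 2) = -2 - 314 = -316)
w - 1*(-1225) = -316 - 1*(-1225) = -316 + 1225 = 909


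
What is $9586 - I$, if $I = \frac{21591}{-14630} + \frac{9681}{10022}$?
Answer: $\frac{351397975483}{36655465} \approx 9586.5$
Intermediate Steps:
$I = - \frac{18687993}{36655465}$ ($I = 21591 \left(- \frac{1}{14630}\right) + 9681 \cdot \frac{1}{10022} = - \frac{21591}{14630} + \frac{9681}{10022} = - \frac{18687993}{36655465} \approx -0.50983$)
$9586 - I = 9586 - - \frac{18687993}{36655465} = 9586 + \frac{18687993}{36655465} = \frac{351397975483}{36655465}$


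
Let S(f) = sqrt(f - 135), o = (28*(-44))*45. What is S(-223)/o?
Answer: -I*sqrt(358)/55440 ≈ -0.00034129*I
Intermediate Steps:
o = -55440 (o = -1232*45 = -55440)
S(f) = sqrt(-135 + f)
S(-223)/o = sqrt(-135 - 223)/(-55440) = sqrt(-358)*(-1/55440) = (I*sqrt(358))*(-1/55440) = -I*sqrt(358)/55440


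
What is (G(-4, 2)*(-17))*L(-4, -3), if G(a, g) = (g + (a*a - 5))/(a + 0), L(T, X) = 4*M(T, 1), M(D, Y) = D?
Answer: -884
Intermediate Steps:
L(T, X) = 4*T
G(a, g) = (-5 + g + a**2)/a (G(a, g) = (g + (a**2 - 5))/a = (g + (-5 + a**2))/a = (-5 + g + a**2)/a)
(G(-4, 2)*(-17))*L(-4, -3) = (((-5 + 2 + (-4)**2)/(-4))*(-17))*(4*(-4)) = (-(-5 + 2 + 16)/4*(-17))*(-16) = (-1/4*13*(-17))*(-16) = -13/4*(-17)*(-16) = (221/4)*(-16) = -884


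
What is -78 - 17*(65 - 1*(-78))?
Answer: -2509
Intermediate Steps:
-78 - 17*(65 - 1*(-78)) = -78 - 17*(65 + 78) = -78 - 17*143 = -78 - 2431 = -2509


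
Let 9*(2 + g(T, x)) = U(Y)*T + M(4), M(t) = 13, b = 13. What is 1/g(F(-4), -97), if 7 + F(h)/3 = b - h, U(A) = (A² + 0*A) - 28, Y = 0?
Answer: -9/845 ≈ -0.010651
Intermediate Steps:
U(A) = -28 + A² (U(A) = (A² + 0) - 28 = A² - 28 = -28 + A²)
F(h) = 18 - 3*h (F(h) = -21 + 3*(13 - h) = -21 + (39 - 3*h) = 18 - 3*h)
g(T, x) = -5/9 - 28*T/9 (g(T, x) = -2 + ((-28 + 0²)*T + 13)/9 = -2 + ((-28 + 0)*T + 13)/9 = -2 + (-28*T + 13)/9 = -2 + (13 - 28*T)/9 = -2 + (13/9 - 28*T/9) = -5/9 - 28*T/9)
1/g(F(-4), -97) = 1/(-5/9 - 28*(18 - 3*(-4))/9) = 1/(-5/9 - 28*(18 + 12)/9) = 1/(-5/9 - 28/9*30) = 1/(-5/9 - 280/3) = 1/(-845/9) = -9/845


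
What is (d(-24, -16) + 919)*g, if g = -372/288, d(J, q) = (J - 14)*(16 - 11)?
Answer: -7533/8 ≈ -941.63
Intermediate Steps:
d(J, q) = -70 + 5*J (d(J, q) = (-14 + J)*5 = -70 + 5*J)
g = -31/24 (g = -372*1/288 = -31/24 ≈ -1.2917)
(d(-24, -16) + 919)*g = ((-70 + 5*(-24)) + 919)*(-31/24) = ((-70 - 120) + 919)*(-31/24) = (-190 + 919)*(-31/24) = 729*(-31/24) = -7533/8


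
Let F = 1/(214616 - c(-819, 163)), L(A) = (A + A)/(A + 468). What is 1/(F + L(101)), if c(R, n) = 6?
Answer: 122113090/43351789 ≈ 2.8168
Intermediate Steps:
L(A) = 2*A/(468 + A) (L(A) = (2*A)/(468 + A) = 2*A/(468 + A))
F = 1/214610 (F = 1/(214616 - 1*6) = 1/(214616 - 6) = 1/214610 ≈ 4.6596e-6)
1/(F + L(101)) = 1/(1/214610 + 2*101/(468 + 101)) = 1/(1/214610 + 2*101/569) = 1/(1/214610 + 2*101*(1/569)) = 1/(1/214610 + 202/569) = 1/(43351789/122113090) = 122113090/43351789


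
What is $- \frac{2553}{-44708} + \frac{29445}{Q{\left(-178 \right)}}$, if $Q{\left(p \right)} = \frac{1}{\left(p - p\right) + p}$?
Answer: $- \frac{234324014127}{44708} \approx -5.2412 \cdot 10^{6}$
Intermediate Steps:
$Q{\left(p \right)} = \frac{1}{p}$ ($Q{\left(p \right)} = \frac{1}{0 + p} = \frac{1}{p}$)
$- \frac{2553}{-44708} + \frac{29445}{Q{\left(-178 \right)}} = - \frac{2553}{-44708} + \frac{29445}{\frac{1}{-178}} = \left(-2553\right) \left(- \frac{1}{44708}\right) + \frac{29445}{- \frac{1}{178}} = \frac{2553}{44708} + 29445 \left(-178\right) = \frac{2553}{44708} - 5241210 = - \frac{234324014127}{44708}$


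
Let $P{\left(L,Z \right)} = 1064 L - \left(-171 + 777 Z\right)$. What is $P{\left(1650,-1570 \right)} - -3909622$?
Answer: $6885283$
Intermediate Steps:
$P{\left(L,Z \right)} = 171 - 777 Z + 1064 L$ ($P{\left(L,Z \right)} = 1064 L - \left(-171 + 777 Z\right) = 171 - 777 Z + 1064 L$)
$P{\left(1650,-1570 \right)} - -3909622 = \left(171 - -1219890 + 1064 \cdot 1650\right) - -3909622 = \left(171 + 1219890 + 1755600\right) + 3909622 = 2975661 + 3909622 = 6885283$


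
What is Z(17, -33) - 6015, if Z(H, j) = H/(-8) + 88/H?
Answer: -817625/136 ≈ -6011.9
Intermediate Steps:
Z(H, j) = 88/H - H/8 (Z(H, j) = H*(-1/8) + 88/H = -H/8 + 88/H = 88/H - H/8)
Z(17, -33) - 6015 = (88/17 - 1/8*17) - 6015 = (88*(1/17) - 17/8) - 6015 = (88/17 - 17/8) - 6015 = 415/136 - 6015 = -817625/136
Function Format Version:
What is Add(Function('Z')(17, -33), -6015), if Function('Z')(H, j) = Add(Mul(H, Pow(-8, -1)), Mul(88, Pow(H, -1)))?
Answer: Rational(-817625, 136) ≈ -6011.9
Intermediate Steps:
Function('Z')(H, j) = Add(Mul(88, Pow(H, -1)), Mul(Rational(-1, 8), H)) (Function('Z')(H, j) = Add(Mul(H, Rational(-1, 8)), Mul(88, Pow(H, -1))) = Add(Mul(Rational(-1, 8), H), Mul(88, Pow(H, -1))) = Add(Mul(88, Pow(H, -1)), Mul(Rational(-1, 8), H)))
Add(Function('Z')(17, -33), -6015) = Add(Add(Mul(88, Pow(17, -1)), Mul(Rational(-1, 8), 17)), -6015) = Add(Add(Mul(88, Rational(1, 17)), Rational(-17, 8)), -6015) = Add(Add(Rational(88, 17), Rational(-17, 8)), -6015) = Add(Rational(415, 136), -6015) = Rational(-817625, 136)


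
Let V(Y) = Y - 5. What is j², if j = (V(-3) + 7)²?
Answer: 1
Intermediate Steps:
V(Y) = -5 + Y
j = 1 (j = ((-5 - 3) + 7)² = (-8 + 7)² = (-1)² = 1)
j² = 1² = 1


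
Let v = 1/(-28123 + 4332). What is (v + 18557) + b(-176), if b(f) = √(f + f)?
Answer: 441489586/23791 + 4*I*√22 ≈ 18557.0 + 18.762*I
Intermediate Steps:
v = -1/23791 (v = 1/(-23791) = -1/23791 ≈ -4.2033e-5)
b(f) = √2*√f (b(f) = √(2*f) = √2*√f)
(v + 18557) + b(-176) = (-1/23791 + 18557) + √2*√(-176) = 441489586/23791 + √2*(4*I*√11) = 441489586/23791 + 4*I*√22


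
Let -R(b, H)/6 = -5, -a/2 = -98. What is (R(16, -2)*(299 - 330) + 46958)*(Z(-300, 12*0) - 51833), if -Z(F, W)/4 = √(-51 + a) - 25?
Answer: -2381166524 - 184112*√145 ≈ -2.3834e+9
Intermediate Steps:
a = 196 (a = -2*(-98) = 196)
R(b, H) = 30 (R(b, H) = -6*(-5) = 30)
Z(F, W) = 100 - 4*√145 (Z(F, W) = -4*(√(-51 + 196) - 25) = -4*(√145 - 25) = -4*(-25 + √145) = 100 - 4*√145)
(R(16, -2)*(299 - 330) + 46958)*(Z(-300, 12*0) - 51833) = (30*(299 - 330) + 46958)*((100 - 4*√145) - 51833) = (30*(-31) + 46958)*(-51733 - 4*√145) = (-930 + 46958)*(-51733 - 4*√145) = 46028*(-51733 - 4*√145) = -2381166524 - 184112*√145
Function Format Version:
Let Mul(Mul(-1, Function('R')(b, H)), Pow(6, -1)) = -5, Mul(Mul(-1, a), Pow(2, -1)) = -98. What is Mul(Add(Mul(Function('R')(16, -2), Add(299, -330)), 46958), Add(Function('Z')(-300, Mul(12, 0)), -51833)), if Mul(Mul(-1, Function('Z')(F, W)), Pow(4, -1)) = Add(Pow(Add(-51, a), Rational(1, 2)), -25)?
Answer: Add(-2381166524, Mul(-184112, Pow(145, Rational(1, 2)))) ≈ -2.3834e+9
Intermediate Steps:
a = 196 (a = Mul(-2, -98) = 196)
Function('R')(b, H) = 30 (Function('R')(b, H) = Mul(-6, -5) = 30)
Function('Z')(F, W) = Add(100, Mul(-4, Pow(145, Rational(1, 2)))) (Function('Z')(F, W) = Mul(-4, Add(Pow(Add(-51, 196), Rational(1, 2)), -25)) = Mul(-4, Add(Pow(145, Rational(1, 2)), -25)) = Mul(-4, Add(-25, Pow(145, Rational(1, 2)))) = Add(100, Mul(-4, Pow(145, Rational(1, 2)))))
Mul(Add(Mul(Function('R')(16, -2), Add(299, -330)), 46958), Add(Function('Z')(-300, Mul(12, 0)), -51833)) = Mul(Add(Mul(30, Add(299, -330)), 46958), Add(Add(100, Mul(-4, Pow(145, Rational(1, 2)))), -51833)) = Mul(Add(Mul(30, -31), 46958), Add(-51733, Mul(-4, Pow(145, Rational(1, 2))))) = Mul(Add(-930, 46958), Add(-51733, Mul(-4, Pow(145, Rational(1, 2))))) = Mul(46028, Add(-51733, Mul(-4, Pow(145, Rational(1, 2))))) = Add(-2381166524, Mul(-184112, Pow(145, Rational(1, 2))))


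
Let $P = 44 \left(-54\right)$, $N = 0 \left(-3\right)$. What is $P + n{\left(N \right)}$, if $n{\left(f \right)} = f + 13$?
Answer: $-2363$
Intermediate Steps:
$N = 0$
$n{\left(f \right)} = 13 + f$
$P = -2376$
$P + n{\left(N \right)} = -2376 + \left(13 + 0\right) = -2376 + 13 = -2363$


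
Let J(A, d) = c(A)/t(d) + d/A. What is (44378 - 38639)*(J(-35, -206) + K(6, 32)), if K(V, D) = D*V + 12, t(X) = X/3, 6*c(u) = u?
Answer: 17376412203/14420 ≈ 1.2050e+6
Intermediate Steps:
c(u) = u/6
t(X) = X/3 (t(X) = X*(⅓) = X/3)
K(V, D) = 12 + D*V
J(A, d) = d/A + A/(2*d) (J(A, d) = (A/6)/((d/3)) + d/A = (A/6)*(3/d) + d/A = A/(2*d) + d/A = d/A + A/(2*d))
(44378 - 38639)*(J(-35, -206) + K(6, 32)) = (44378 - 38639)*((-206/(-35) + (½)*(-35)/(-206)) + (12 + 32*6)) = 5739*((-206*(-1/35) + (½)*(-35)*(-1/206)) + (12 + 192)) = 5739*((206/35 + 35/412) + 204) = 5739*(86097/14420 + 204) = 5739*(3027777/14420) = 17376412203/14420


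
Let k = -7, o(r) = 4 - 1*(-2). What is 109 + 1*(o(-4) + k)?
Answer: 108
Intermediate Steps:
o(r) = 6 (o(r) = 4 + 2 = 6)
109 + 1*(o(-4) + k) = 109 + 1*(6 - 7) = 109 + 1*(-1) = 109 - 1 = 108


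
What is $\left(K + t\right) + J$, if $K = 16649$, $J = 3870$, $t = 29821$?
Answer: $50340$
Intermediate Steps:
$\left(K + t\right) + J = \left(16649 + 29821\right) + 3870 = 46470 + 3870 = 50340$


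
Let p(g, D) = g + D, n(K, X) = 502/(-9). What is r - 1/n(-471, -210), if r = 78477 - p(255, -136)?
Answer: 39335725/502 ≈ 78358.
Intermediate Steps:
n(K, X) = -502/9 (n(K, X) = 502*(-1/9) = -502/9)
p(g, D) = D + g
r = 78358 (r = 78477 - (-136 + 255) = 78477 - 1*119 = 78477 - 119 = 78358)
r - 1/n(-471, -210) = 78358 - 1/(-502/9) = 78358 - 1*(-9/502) = 78358 + 9/502 = 39335725/502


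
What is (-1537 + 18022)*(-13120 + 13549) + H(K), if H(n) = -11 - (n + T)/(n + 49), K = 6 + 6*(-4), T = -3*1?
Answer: 219233695/31 ≈ 7.0721e+6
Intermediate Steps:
T = -3
K = -18 (K = 6 - 24 = -18)
H(n) = -11 - (-3 + n)/(49 + n) (H(n) = -11 - (n - 3)/(n + 49) = -11 - (-3 + n)/(49 + n))
(-1537 + 18022)*(-13120 + 13549) + H(K) = (-1537 + 18022)*(-13120 + 13549) + 4*(-134 - 3*(-18))/(49 - 18) = 16485*429 + 4*(-134 + 54)/31 = 7072065 + 4*(1/31)*(-80) = 7072065 - 320/31 = 219233695/31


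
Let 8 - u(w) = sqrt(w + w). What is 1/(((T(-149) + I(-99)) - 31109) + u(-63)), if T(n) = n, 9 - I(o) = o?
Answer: I/(-31142*I + 3*sqrt(14)) ≈ -3.2111e-5 + 1.1574e-8*I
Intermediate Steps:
u(w) = 8 - sqrt(2)*sqrt(w) (u(w) = 8 - sqrt(w + w) = 8 - sqrt(2*w) = 8 - sqrt(2)*sqrt(w))
I(o) = 9 - o
1/(((T(-149) + I(-99)) - 31109) + u(-63)) = 1/(((-149 + (9 - 1*(-99))) - 31109) + (8 - sqrt(2)*sqrt(-63))) = 1/(((-149 + (9 + 99)) - 31109) + (8 - sqrt(2)*3*I*sqrt(7))) = 1/(((-149 + 108) - 31109) + (8 - 3*I*sqrt(14))) = 1/((-41 - 31109) + (8 - 3*I*sqrt(14))) = 1/(-31150 + (8 - 3*I*sqrt(14))) = 1/(-31142 - 3*I*sqrt(14))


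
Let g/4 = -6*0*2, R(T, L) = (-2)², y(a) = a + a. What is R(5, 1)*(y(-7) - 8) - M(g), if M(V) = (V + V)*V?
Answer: -88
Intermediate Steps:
y(a) = 2*a
R(T, L) = 4
g = 0 (g = 4*(-6*0*2) = 4*(0*2) = 4*0 = 0)
M(V) = 2*V² (M(V) = (2*V)*V = 2*V²)
R(5, 1)*(y(-7) - 8) - M(g) = 4*(2*(-7) - 8) - 2*0² = 4*(-14 - 8) - 2*0 = 4*(-22) - 1*0 = -88 + 0 = -88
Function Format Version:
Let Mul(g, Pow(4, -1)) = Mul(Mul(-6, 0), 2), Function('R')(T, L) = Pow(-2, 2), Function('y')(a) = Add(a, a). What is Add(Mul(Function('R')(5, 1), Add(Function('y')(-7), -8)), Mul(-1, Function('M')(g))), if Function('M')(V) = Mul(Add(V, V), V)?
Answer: -88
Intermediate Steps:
Function('y')(a) = Mul(2, a)
Function('R')(T, L) = 4
g = 0 (g = Mul(4, Mul(Mul(-6, 0), 2)) = Mul(4, Mul(0, 2)) = Mul(4, 0) = 0)
Function('M')(V) = Mul(2, Pow(V, 2)) (Function('M')(V) = Mul(Mul(2, V), V) = Mul(2, Pow(V, 2)))
Add(Mul(Function('R')(5, 1), Add(Function('y')(-7), -8)), Mul(-1, Function('M')(g))) = Add(Mul(4, Add(Mul(2, -7), -8)), Mul(-1, Mul(2, Pow(0, 2)))) = Add(Mul(4, Add(-14, -8)), Mul(-1, Mul(2, 0))) = Add(Mul(4, -22), Mul(-1, 0)) = Add(-88, 0) = -88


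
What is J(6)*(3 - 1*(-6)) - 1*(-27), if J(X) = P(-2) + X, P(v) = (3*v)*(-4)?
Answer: 297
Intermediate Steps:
P(v) = -12*v
J(X) = 24 + X (J(X) = -12*(-2) + X = 24 + X)
J(6)*(3 - 1*(-6)) - 1*(-27) = (24 + 6)*(3 - 1*(-6)) - 1*(-27) = 30*(3 + 6) + 27 = 30*9 + 27 = 270 + 27 = 297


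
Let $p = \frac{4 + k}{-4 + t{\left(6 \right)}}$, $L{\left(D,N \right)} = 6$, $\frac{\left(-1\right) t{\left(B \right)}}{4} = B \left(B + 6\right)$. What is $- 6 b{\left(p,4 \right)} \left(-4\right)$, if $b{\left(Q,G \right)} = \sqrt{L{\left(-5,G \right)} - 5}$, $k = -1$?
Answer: $24$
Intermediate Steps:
$t{\left(B \right)} = - 4 B \left(6 + B\right)$ ($t{\left(B \right)} = - 4 B \left(B + 6\right) = - 4 B \left(6 + B\right)$)
$p = - \frac{3}{292}$ ($p = \frac{4 - 1}{-4 - 24 \left(6 + 6\right)} = \frac{3}{-4 - 24 \cdot 12} = \frac{3}{-4 - 288} = \frac{3}{-292} = 3 \left(- \frac{1}{292}\right) = - \frac{3}{292} \approx -0.010274$)
$b{\left(Q,G \right)} = 1$ ($b{\left(Q,G \right)} = \sqrt{6 - 5} = \sqrt{1} = 1$)
$- 6 b{\left(p,4 \right)} \left(-4\right) = \left(-6\right) 1 \left(-4\right) = \left(-6\right) \left(-4\right) = 24$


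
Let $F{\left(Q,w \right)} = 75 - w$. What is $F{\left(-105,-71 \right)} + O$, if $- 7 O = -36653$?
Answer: $\frac{37675}{7} \approx 5382.1$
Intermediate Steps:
$O = \frac{36653}{7}$ ($O = \left(- \frac{1}{7}\right) \left(-36653\right) = \frac{36653}{7} \approx 5236.1$)
$F{\left(-105,-71 \right)} + O = \left(75 - -71\right) + \frac{36653}{7} = \left(75 + 71\right) + \frac{36653}{7} = 146 + \frac{36653}{7} = \frac{37675}{7}$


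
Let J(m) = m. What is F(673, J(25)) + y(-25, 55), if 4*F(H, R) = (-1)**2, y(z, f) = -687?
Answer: -2747/4 ≈ -686.75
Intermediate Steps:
F(H, R) = 1/4 (F(H, R) = (1/4)*(-1)**2 = (1/4)*1 = 1/4)
F(673, J(25)) + y(-25, 55) = 1/4 - 687 = -2747/4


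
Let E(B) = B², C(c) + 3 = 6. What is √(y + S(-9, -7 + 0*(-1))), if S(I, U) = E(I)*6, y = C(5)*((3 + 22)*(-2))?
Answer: 4*√21 ≈ 18.330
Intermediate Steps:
C(c) = 3 (C(c) = -3 + 6 = 3)
y = -150 (y = 3*((3 + 22)*(-2)) = 3*(25*(-2)) = 3*(-50) = -150)
S(I, U) = 6*I² (S(I, U) = I²*6 = 6*I²)
√(y + S(-9, -7 + 0*(-1))) = √(-150 + 6*(-9)²) = √(-150 + 6*81) = √(-150 + 486) = √336 = 4*√21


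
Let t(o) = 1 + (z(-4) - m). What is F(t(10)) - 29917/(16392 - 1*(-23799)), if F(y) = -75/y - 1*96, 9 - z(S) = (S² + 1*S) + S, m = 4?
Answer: -4762181/80382 ≈ -59.244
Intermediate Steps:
z(S) = 9 - S² - 2*S (z(S) = 9 - ((S² + 1*S) + S) = 9 - ((S² + S) + S) = 9 - ((S + S²) + S) = 9 - (S² + 2*S) = 9 + (-S² - 2*S) = 9 - S² - 2*S)
t(o) = -2 (t(o) = 1 + ((9 - 1*(-4)² - 2*(-4)) - 1*4) = 1 + ((9 - 1*16 + 8) - 4) = 1 + ((9 - 16 + 8) - 4) = 1 + (1 - 4) = 1 - 3 = -2)
F(y) = -96 - 75/y (F(y) = -75/y - 96 = -96 - 75/y)
F(t(10)) - 29917/(16392 - 1*(-23799)) = (-96 - 75/(-2)) - 29917/(16392 - 1*(-23799)) = (-96 - 75*(-½)) - 29917/(16392 + 23799) = (-96 + 75/2) - 29917/40191 = -117/2 - 29917/40191 = -4762181/80382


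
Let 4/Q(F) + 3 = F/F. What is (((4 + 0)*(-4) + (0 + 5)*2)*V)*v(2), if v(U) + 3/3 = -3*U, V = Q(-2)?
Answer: -84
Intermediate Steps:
Q(F) = -2 (Q(F) = 4/(-3 + F/F) = 4/(-3 + 1) = 4/(-2) = 4*(-½) = -2)
V = -2
v(U) = -1 - 3*U
(((4 + 0)*(-4) + (0 + 5)*2)*V)*v(2) = (((4 + 0)*(-4) + (0 + 5)*2)*(-2))*(-1 - 3*2) = ((4*(-4) + 5*2)*(-2))*(-1 - 6) = ((-16 + 10)*(-2))*(-7) = -6*(-2)*(-7) = 12*(-7) = -84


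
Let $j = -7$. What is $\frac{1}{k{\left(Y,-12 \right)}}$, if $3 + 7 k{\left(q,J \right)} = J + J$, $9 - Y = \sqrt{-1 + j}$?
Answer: $- \frac{7}{27} \approx -0.25926$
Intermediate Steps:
$Y = 9 - 2 i \sqrt{2}$ ($Y = 9 - \sqrt{-1 - 7} = 9 - \sqrt{-8} = 9 - 2 i \sqrt{2} \approx 9.0 - 2.8284 i$)
$k{\left(q,J \right)} = - \frac{3}{7} + \frac{2 J}{7}$ ($k{\left(q,J \right)} = - \frac{3}{7} + \frac{J + J}{7} = - \frac{3}{7} + \frac{2 J}{7}$)
$\frac{1}{k{\left(Y,-12 \right)}} = \frac{1}{- \frac{3}{7} + \frac{2}{7} \left(-12\right)} = \frac{1}{- \frac{3}{7} - \frac{24}{7}} = \frac{1}{- \frac{27}{7}} = - \frac{7}{27}$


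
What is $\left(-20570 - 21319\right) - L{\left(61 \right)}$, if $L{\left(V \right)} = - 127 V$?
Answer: $-34142$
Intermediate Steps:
$\left(-20570 - 21319\right) - L{\left(61 \right)} = \left(-20570 - 21319\right) - \left(-127\right) 61 = -41889 - -7747 = -41889 + 7747 = -34142$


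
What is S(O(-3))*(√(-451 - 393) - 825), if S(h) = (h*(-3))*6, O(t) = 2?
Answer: 29700 - 72*I*√211 ≈ 29700.0 - 1045.9*I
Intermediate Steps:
S(h) = -18*h (S(h) = -3*h*6 = -18*h)
S(O(-3))*(√(-451 - 393) - 825) = (-18*2)*(√(-451 - 393) - 825) = -36*(√(-844) - 825) = -36*(2*I*√211 - 825) = -36*(-825 + 2*I*√211) = 29700 - 72*I*√211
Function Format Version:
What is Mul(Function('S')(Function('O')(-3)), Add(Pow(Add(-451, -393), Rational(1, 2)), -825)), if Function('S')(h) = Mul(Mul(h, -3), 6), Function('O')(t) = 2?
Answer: Add(29700, Mul(-72, I, Pow(211, Rational(1, 2)))) ≈ Add(29700., Mul(-1045.9, I))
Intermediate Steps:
Function('S')(h) = Mul(-18, h) (Function('S')(h) = Mul(Mul(-3, h), 6) = Mul(-18, h))
Mul(Function('S')(Function('O')(-3)), Add(Pow(Add(-451, -393), Rational(1, 2)), -825)) = Mul(Mul(-18, 2), Add(Pow(Add(-451, -393), Rational(1, 2)), -825)) = Mul(-36, Add(Pow(-844, Rational(1, 2)), -825)) = Mul(-36, Add(Mul(2, I, Pow(211, Rational(1, 2))), -825)) = Mul(-36, Add(-825, Mul(2, I, Pow(211, Rational(1, 2))))) = Add(29700, Mul(-72, I, Pow(211, Rational(1, 2))))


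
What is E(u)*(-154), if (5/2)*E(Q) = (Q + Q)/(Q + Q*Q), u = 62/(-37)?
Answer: 22792/125 ≈ 182.34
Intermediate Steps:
u = -62/37 (u = 62*(-1/37) = -62/37 ≈ -1.6757)
E(Q) = 4*Q/(5*(Q + Q²)) (E(Q) = 2*((Q + Q)/(Q + Q*Q))/5 = 2*((2*Q)/(Q + Q²))/5 = 2*(2*Q/(Q + Q²))/5 = 4*Q/(5*(Q + Q²)))
E(u)*(-154) = (4/(5*(1 - 62/37)))*(-154) = (4/(5*(-25/37)))*(-154) = ((⅘)*(-37/25))*(-154) = -148/125*(-154) = 22792/125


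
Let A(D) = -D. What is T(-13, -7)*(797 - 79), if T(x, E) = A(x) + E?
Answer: 4308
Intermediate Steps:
T(x, E) = E - x (T(x, E) = -x + E = E - x)
T(-13, -7)*(797 - 79) = (-7 - 1*(-13))*(797 - 79) = (-7 + 13)*718 = 6*718 = 4308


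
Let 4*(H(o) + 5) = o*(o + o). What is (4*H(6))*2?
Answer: 104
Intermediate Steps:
H(o) = -5 + o²/2 (H(o) = -5 + (o*(o + o))/4 = -5 + (o*(2*o))/4 = -5 + (2*o²)/4 = -5 + o²/2)
(4*H(6))*2 = (4*(-5 + (½)*6²))*2 = (4*(-5 + (½)*36))*2 = (4*(-5 + 18))*2 = (4*13)*2 = 52*2 = 104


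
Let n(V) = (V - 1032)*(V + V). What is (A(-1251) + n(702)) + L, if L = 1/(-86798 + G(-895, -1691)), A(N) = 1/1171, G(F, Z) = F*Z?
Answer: -774024075667022/1670603637 ≈ -4.6332e+5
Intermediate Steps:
A(N) = 1/1171
L = 1/1426647 (L = 1/(-86798 - 895*(-1691)) = 1/(-86798 + 1513445) = 1/1426647 ≈ 7.0094e-7)
n(V) = 2*V*(-1032 + V) (n(V) = (-1032 + V)*(2*V) = 2*V*(-1032 + V))
(A(-1251) + n(702)) + L = (1/1171 + 2*702*(-1032 + 702)) + 1/1426647 = (1/1171 + 2*702*(-330)) + 1/1426647 = (1/1171 - 463320) + 1/1426647 = -542547719/1171 + 1/1426647 = -774024075667022/1670603637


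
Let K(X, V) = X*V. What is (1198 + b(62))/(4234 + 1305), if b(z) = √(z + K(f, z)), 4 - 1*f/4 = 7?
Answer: 1198/5539 + I*√682/5539 ≈ 0.21628 + 0.0047148*I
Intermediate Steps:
f = -12 (f = 16 - 4*7 = 16 - 28 = -12)
K(X, V) = V*X
b(z) = √11*√(-z) (b(z) = √(z + z*(-12)) = √(z - 12*z) = √(-11*z) = √11*√(-z))
(1198 + b(62))/(4234 + 1305) = (1198 + √11*√(-1*62))/(4234 + 1305) = (1198 + √11*√(-62))/5539 = (1198 + √11*(I*√62))*(1/5539) = (1198 + I*√682)*(1/5539) = 1198/5539 + I*√682/5539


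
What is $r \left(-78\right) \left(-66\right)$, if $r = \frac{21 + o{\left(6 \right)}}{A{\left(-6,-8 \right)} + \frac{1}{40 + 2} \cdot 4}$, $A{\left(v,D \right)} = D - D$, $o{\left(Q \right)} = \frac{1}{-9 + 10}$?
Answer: $1189188$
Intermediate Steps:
$o{\left(Q \right)} = 1$ ($o{\left(Q \right)} = 1^{-1} = 1$)
$A{\left(v,D \right)} = 0$
$r = 231$ ($r = \frac{21 + 1}{0 + \frac{1}{40 + 2} \cdot 4} = \frac{22}{0 + \frac{1}{42} \cdot 4} = \frac{22}{0 + \frac{2}{21}} = \frac{22}{\frac{2}{21}} = 22 \cdot \frac{21}{2} = 231$)
$r \left(-78\right) \left(-66\right) = 231 \left(-78\right) \left(-66\right) = \left(-18018\right) \left(-66\right) = 1189188$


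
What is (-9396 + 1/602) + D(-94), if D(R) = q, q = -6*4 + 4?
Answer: -5668431/602 ≈ -9416.0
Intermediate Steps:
q = -20 (q = -24 + 4 = -20)
D(R) = -20
(-9396 + 1/602) + D(-94) = (-9396 + 1/602) - 20 = -5656391/602 - 20 = -5668431/602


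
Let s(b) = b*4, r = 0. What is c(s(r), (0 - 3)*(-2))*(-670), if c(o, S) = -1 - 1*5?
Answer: 4020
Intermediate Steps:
s(b) = 4*b
c(o, S) = -6 (c(o, S) = -1 - 5 = -6)
c(s(r), (0 - 3)*(-2))*(-670) = -6*(-670) = 4020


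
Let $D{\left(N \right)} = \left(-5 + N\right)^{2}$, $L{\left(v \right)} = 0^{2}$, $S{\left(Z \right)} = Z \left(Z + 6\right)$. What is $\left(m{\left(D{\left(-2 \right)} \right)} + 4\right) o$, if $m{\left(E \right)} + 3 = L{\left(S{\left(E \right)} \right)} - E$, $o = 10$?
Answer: $-480$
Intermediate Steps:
$S{\left(Z \right)} = Z \left(6 + Z\right)$
$L{\left(v \right)} = 0$
$m{\left(E \right)} = -3 - E$ ($m{\left(E \right)} = -3 + \left(0 - E\right) = -3 - E$)
$\left(m{\left(D{\left(-2 \right)} \right)} + 4\right) o = \left(\left(-3 - \left(-5 - 2\right)^{2}\right) + 4\right) 10 = \left(\left(-3 - \left(-7\right)^{2}\right) + 4\right) 10 = \left(\left(-3 - 49\right) + 4\right) 10 = \left(-52 + 4\right) 10 = \left(-48\right) 10 = -480$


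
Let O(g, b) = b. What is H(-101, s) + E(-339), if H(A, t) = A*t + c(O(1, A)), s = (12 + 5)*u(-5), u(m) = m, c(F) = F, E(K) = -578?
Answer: 7906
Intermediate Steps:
s = -85 (s = (12 + 5)*(-5) = 17*(-5) = -85)
H(A, t) = A + A*t (H(A, t) = A*t + A = A + A*t)
H(-101, s) + E(-339) = -101*(1 - 85) - 578 = -101*(-84) - 578 = 8484 - 578 = 7906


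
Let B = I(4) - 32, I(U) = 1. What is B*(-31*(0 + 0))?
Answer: 0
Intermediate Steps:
B = -31 (B = 1 - 32 = -31)
B*(-31*(0 + 0)) = -(-961)*(0 + 0) = -(-961)*0 = -31*0 = 0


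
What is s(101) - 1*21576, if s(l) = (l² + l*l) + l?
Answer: -1073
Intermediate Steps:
s(l) = l + 2*l² (s(l) = (l² + l²) + l = 2*l² + l = l + 2*l²)
s(101) - 1*21576 = 101*(1 + 2*101) - 1*21576 = 101*(1 + 202) - 21576 = 101*203 - 21576 = 20503 - 21576 = -1073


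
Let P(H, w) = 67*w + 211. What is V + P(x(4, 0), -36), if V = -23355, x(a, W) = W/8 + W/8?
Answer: -25556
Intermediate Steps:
x(a, W) = W/4 (x(a, W) = W*(⅛) + W*(⅛) = W/8 + W/8 = W/4)
P(H, w) = 211 + 67*w
V + P(x(4, 0), -36) = -23355 + (211 + 67*(-36)) = -23355 + (211 - 2412) = -23355 - 2201 = -25556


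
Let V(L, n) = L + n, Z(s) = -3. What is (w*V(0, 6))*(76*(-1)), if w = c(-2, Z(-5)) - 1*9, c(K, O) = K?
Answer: 5016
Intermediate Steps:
w = -11 (w = -2 - 1*9 = -2 - 9 = -11)
(w*V(0, 6))*(76*(-1)) = (-11*(0 + 6))*(76*(-1)) = -11*6*(-76) = -66*(-76) = 5016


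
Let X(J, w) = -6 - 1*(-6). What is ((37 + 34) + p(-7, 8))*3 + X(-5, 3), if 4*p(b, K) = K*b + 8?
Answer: 177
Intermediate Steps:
p(b, K) = 2 + K*b/4 (p(b, K) = (K*b + 8)/4 = (8 + K*b)/4 = 2 + K*b/4)
X(J, w) = 0 (X(J, w) = -6 + 6 = 0)
((37 + 34) + p(-7, 8))*3 + X(-5, 3) = ((37 + 34) + (2 + (¼)*8*(-7)))*3 + 0 = (71 + (2 - 14))*3 + 0 = (71 - 12)*3 + 0 = 59*3 + 0 = 177 + 0 = 177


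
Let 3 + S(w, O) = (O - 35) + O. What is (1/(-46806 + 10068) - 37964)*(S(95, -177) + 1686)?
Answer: -902384767151/18369 ≈ -4.9125e+7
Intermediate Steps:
S(w, O) = -38 + 2*O (S(w, O) = -3 + ((O - 35) + O) = -3 + ((-35 + O) + O) = -3 + (-35 + 2*O) = -38 + 2*O)
(1/(-46806 + 10068) - 37964)*(S(95, -177) + 1686) = (1/(-46806 + 10068) - 37964)*((-38 + 2*(-177)) + 1686) = (1/(-36738) - 37964)*((-38 - 354) + 1686) = (-1/36738 - 37964)*(-392 + 1686) = -1394721433/36738*1294 = -902384767151/18369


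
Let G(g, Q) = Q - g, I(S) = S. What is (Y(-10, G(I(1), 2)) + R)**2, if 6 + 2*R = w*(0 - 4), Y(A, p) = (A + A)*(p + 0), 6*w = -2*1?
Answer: 4489/9 ≈ 498.78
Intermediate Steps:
w = -1/3 (w = (-2*1)/6 = (1/6)*(-2) = -1/3 ≈ -0.33333)
Y(A, p) = 2*A*p (Y(A, p) = (2*A)*p = 2*A*p)
R = -7/3 (R = -3 + (-(0 - 4)/3)/2 = -3 + (-1/3*(-4))/2 = -3 + (1/2)*(4/3) = -3 + 2/3 = -7/3 ≈ -2.3333)
(Y(-10, G(I(1), 2)) + R)**2 = (2*(-10)*(2 - 1*1) - 7/3)**2 = (2*(-10)*(2 - 1) - 7/3)**2 = (2*(-10)*1 - 7/3)**2 = (-20 - 7/3)**2 = (-67/3)**2 = 4489/9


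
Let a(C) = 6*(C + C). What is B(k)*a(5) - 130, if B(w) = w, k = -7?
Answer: -550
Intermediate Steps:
a(C) = 12*C (a(C) = 6*(2*C) = 12*C)
B(k)*a(5) - 130 = -84*5 - 130 = -7*60 - 130 = -420 - 130 = -550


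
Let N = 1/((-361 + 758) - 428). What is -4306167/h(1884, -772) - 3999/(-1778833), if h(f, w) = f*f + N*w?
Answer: -237018485258349/195731946669364 ≈ -1.2109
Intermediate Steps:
N = -1/31 (N = 1/(397 - 428) = 1/(-31) = -1/31 ≈ -0.032258)
h(f, w) = f² - w/31 (h(f, w) = f*f - w/31 = f² - w/31)
-4306167/h(1884, -772) - 3999/(-1778833) = -4306167/(1884² - 1/31*(-772)) - 3999/(-1778833) = -4306167/(3549456 + 772/31) - 3999*(-1/1778833) = -4306167/110033908/31 + 3999/1778833 = -4306167*31/110033908 + 3999/1778833 = -133491177/110033908 + 3999/1778833 = -237018485258349/195731946669364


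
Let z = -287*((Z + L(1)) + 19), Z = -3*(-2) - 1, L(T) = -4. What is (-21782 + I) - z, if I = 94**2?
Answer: -7206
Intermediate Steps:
I = 8836
Z = 5 (Z = 6 - 1 = 5)
z = -5740 (z = -287*((5 - 4) + 19) = -287*(1 + 19) = -287*20 = -5740)
(-21782 + I) - z = (-21782 + 8836) - 1*(-5740) = -12946 + 5740 = -7206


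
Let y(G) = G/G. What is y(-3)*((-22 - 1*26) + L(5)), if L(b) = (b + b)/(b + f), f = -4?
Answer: -38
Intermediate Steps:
y(G) = 1
L(b) = 2*b/(-4 + b) (L(b) = (b + b)/(b - 4) = (2*b)/(-4 + b) = 2*b/(-4 + b))
y(-3)*((-22 - 1*26) + L(5)) = 1*((-22 - 1*26) + 2*5/(-4 + 5)) = 1*((-22 - 26) + 2*5/1) = 1*(-48 + 2*5*1) = 1*(-48 + 10) = 1*(-38) = -38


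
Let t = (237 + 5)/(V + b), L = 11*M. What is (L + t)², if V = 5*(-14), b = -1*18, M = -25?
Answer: 1234321/16 ≈ 77145.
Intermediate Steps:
b = -18
V = -70
L = -275 (L = 11*(-25) = -275)
t = -11/4 (t = (237 + 5)/(-70 - 18) = 242/(-88) = 242*(-1/88) = -11/4 ≈ -2.7500)
(L + t)² = (-275 - 11/4)² = (-1111/4)² = 1234321/16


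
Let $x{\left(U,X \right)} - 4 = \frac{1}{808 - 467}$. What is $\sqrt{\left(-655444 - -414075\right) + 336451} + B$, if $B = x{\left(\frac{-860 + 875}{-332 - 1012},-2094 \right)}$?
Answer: $\frac{1365}{341} + \sqrt{95082} \approx 312.36$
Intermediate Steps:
$x{\left(U,X \right)} = \frac{1365}{341}$ ($x{\left(U,X \right)} = 4 + \frac{1}{808 - 467} = 4 + \frac{1}{341} = \frac{1365}{341}$)
$B = \frac{1365}{341} \approx 4.0029$
$\sqrt{\left(-655444 - -414075\right) + 336451} + B = \sqrt{\left(-655444 - -414075\right) + 336451} + \frac{1365}{341} = \sqrt{\left(-655444 + 414075\right) + 336451} + \frac{1365}{341} = \sqrt{-241369 + 336451} + \frac{1365}{341} = \sqrt{95082} + \frac{1365}{341} = \frac{1365}{341} + \sqrt{95082}$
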